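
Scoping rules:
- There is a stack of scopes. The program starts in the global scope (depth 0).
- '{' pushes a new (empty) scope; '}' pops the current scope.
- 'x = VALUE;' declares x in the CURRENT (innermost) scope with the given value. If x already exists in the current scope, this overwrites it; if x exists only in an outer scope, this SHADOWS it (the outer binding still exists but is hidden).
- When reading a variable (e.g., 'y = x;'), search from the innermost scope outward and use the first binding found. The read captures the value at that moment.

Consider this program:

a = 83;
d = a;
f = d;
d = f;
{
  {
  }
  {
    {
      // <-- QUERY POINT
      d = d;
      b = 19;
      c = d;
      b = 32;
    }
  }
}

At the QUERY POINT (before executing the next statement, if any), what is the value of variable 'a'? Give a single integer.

Step 1: declare a=83 at depth 0
Step 2: declare d=(read a)=83 at depth 0
Step 3: declare f=(read d)=83 at depth 0
Step 4: declare d=(read f)=83 at depth 0
Step 5: enter scope (depth=1)
Step 6: enter scope (depth=2)
Step 7: exit scope (depth=1)
Step 8: enter scope (depth=2)
Step 9: enter scope (depth=3)
Visible at query point: a=83 d=83 f=83

Answer: 83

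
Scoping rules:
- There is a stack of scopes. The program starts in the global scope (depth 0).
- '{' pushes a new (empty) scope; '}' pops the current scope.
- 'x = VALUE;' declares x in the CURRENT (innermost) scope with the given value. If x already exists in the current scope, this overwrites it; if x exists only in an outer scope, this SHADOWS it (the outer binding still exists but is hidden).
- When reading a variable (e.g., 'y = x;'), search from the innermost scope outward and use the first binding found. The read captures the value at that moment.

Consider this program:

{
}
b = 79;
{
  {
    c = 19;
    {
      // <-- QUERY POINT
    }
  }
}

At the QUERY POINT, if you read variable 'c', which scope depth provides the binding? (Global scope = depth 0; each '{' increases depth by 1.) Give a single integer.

Answer: 2

Derivation:
Step 1: enter scope (depth=1)
Step 2: exit scope (depth=0)
Step 3: declare b=79 at depth 0
Step 4: enter scope (depth=1)
Step 5: enter scope (depth=2)
Step 6: declare c=19 at depth 2
Step 7: enter scope (depth=3)
Visible at query point: b=79 c=19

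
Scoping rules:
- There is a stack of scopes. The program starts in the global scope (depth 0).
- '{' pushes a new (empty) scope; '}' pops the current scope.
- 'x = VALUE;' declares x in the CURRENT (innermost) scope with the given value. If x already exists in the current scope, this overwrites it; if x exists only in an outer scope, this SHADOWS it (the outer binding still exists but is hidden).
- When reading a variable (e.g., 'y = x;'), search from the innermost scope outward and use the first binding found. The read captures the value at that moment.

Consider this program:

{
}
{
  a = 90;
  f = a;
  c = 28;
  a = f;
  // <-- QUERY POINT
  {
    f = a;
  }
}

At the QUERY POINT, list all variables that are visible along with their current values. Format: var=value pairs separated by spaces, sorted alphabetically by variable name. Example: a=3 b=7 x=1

Step 1: enter scope (depth=1)
Step 2: exit scope (depth=0)
Step 3: enter scope (depth=1)
Step 4: declare a=90 at depth 1
Step 5: declare f=(read a)=90 at depth 1
Step 6: declare c=28 at depth 1
Step 7: declare a=(read f)=90 at depth 1
Visible at query point: a=90 c=28 f=90

Answer: a=90 c=28 f=90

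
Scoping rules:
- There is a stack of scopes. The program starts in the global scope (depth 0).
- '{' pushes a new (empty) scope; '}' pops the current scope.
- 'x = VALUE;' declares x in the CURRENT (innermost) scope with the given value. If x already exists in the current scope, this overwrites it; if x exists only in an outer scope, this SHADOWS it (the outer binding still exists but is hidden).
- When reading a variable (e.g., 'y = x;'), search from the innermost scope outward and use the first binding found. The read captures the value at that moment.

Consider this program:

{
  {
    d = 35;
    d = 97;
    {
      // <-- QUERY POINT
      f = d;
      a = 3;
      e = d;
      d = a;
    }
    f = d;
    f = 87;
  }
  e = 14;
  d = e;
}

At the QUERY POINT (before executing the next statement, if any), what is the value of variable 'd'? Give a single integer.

Step 1: enter scope (depth=1)
Step 2: enter scope (depth=2)
Step 3: declare d=35 at depth 2
Step 4: declare d=97 at depth 2
Step 5: enter scope (depth=3)
Visible at query point: d=97

Answer: 97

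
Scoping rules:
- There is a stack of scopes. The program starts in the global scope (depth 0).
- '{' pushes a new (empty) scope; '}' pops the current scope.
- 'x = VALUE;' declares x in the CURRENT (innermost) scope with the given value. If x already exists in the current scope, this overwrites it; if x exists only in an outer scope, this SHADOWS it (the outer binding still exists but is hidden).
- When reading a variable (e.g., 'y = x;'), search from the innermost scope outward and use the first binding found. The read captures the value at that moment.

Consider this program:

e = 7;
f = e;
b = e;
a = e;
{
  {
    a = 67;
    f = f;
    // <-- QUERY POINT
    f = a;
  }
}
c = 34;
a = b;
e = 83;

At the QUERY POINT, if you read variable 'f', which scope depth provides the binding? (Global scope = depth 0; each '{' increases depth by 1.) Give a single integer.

Answer: 2

Derivation:
Step 1: declare e=7 at depth 0
Step 2: declare f=(read e)=7 at depth 0
Step 3: declare b=(read e)=7 at depth 0
Step 4: declare a=(read e)=7 at depth 0
Step 5: enter scope (depth=1)
Step 6: enter scope (depth=2)
Step 7: declare a=67 at depth 2
Step 8: declare f=(read f)=7 at depth 2
Visible at query point: a=67 b=7 e=7 f=7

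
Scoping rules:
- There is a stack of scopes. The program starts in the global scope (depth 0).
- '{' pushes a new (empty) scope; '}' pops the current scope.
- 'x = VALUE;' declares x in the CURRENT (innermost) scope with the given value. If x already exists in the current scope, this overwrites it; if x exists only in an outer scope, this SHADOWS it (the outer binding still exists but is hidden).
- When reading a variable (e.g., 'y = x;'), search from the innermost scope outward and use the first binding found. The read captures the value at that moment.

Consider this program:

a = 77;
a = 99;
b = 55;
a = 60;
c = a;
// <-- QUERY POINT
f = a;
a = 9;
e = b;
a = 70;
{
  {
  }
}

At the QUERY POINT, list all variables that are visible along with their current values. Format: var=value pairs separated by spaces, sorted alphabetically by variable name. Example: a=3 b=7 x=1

Step 1: declare a=77 at depth 0
Step 2: declare a=99 at depth 0
Step 3: declare b=55 at depth 0
Step 4: declare a=60 at depth 0
Step 5: declare c=(read a)=60 at depth 0
Visible at query point: a=60 b=55 c=60

Answer: a=60 b=55 c=60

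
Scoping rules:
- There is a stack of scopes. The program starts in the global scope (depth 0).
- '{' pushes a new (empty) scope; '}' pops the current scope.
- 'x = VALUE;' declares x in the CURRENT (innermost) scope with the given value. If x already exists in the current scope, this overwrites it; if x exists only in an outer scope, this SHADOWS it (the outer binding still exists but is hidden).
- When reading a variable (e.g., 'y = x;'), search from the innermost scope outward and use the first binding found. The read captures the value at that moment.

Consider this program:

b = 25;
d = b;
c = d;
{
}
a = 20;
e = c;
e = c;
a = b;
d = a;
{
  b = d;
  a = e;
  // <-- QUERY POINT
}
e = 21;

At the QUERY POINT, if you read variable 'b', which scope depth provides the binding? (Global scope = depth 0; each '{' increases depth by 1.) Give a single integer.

Answer: 1

Derivation:
Step 1: declare b=25 at depth 0
Step 2: declare d=(read b)=25 at depth 0
Step 3: declare c=(read d)=25 at depth 0
Step 4: enter scope (depth=1)
Step 5: exit scope (depth=0)
Step 6: declare a=20 at depth 0
Step 7: declare e=(read c)=25 at depth 0
Step 8: declare e=(read c)=25 at depth 0
Step 9: declare a=(read b)=25 at depth 0
Step 10: declare d=(read a)=25 at depth 0
Step 11: enter scope (depth=1)
Step 12: declare b=(read d)=25 at depth 1
Step 13: declare a=(read e)=25 at depth 1
Visible at query point: a=25 b=25 c=25 d=25 e=25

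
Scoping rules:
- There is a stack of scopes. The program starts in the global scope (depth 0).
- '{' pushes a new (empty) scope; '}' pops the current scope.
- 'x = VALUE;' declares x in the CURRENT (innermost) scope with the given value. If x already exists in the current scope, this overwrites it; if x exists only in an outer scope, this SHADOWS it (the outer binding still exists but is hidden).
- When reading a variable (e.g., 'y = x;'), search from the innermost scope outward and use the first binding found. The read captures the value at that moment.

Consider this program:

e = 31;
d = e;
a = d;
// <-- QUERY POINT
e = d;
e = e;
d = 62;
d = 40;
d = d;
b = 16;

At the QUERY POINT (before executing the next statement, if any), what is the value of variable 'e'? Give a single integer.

Answer: 31

Derivation:
Step 1: declare e=31 at depth 0
Step 2: declare d=(read e)=31 at depth 0
Step 3: declare a=(read d)=31 at depth 0
Visible at query point: a=31 d=31 e=31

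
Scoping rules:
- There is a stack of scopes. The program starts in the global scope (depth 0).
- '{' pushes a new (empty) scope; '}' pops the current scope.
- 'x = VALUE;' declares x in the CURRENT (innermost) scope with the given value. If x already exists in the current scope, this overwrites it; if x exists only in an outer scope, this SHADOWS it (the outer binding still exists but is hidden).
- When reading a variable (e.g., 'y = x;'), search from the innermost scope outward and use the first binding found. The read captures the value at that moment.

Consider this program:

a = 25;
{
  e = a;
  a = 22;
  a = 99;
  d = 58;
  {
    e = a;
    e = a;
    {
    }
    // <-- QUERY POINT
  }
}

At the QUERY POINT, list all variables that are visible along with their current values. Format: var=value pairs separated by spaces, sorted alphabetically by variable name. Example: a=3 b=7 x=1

Answer: a=99 d=58 e=99

Derivation:
Step 1: declare a=25 at depth 0
Step 2: enter scope (depth=1)
Step 3: declare e=(read a)=25 at depth 1
Step 4: declare a=22 at depth 1
Step 5: declare a=99 at depth 1
Step 6: declare d=58 at depth 1
Step 7: enter scope (depth=2)
Step 8: declare e=(read a)=99 at depth 2
Step 9: declare e=(read a)=99 at depth 2
Step 10: enter scope (depth=3)
Step 11: exit scope (depth=2)
Visible at query point: a=99 d=58 e=99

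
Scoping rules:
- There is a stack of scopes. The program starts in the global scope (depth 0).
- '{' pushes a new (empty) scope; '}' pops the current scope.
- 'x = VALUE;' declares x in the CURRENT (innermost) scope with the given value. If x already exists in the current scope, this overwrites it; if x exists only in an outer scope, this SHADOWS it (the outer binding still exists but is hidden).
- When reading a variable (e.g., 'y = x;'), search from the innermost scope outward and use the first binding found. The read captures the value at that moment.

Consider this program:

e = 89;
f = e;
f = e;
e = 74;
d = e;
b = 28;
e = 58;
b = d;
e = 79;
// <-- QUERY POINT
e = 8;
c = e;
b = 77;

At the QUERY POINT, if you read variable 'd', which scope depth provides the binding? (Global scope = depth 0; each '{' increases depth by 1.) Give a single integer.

Step 1: declare e=89 at depth 0
Step 2: declare f=(read e)=89 at depth 0
Step 3: declare f=(read e)=89 at depth 0
Step 4: declare e=74 at depth 0
Step 5: declare d=(read e)=74 at depth 0
Step 6: declare b=28 at depth 0
Step 7: declare e=58 at depth 0
Step 8: declare b=(read d)=74 at depth 0
Step 9: declare e=79 at depth 0
Visible at query point: b=74 d=74 e=79 f=89

Answer: 0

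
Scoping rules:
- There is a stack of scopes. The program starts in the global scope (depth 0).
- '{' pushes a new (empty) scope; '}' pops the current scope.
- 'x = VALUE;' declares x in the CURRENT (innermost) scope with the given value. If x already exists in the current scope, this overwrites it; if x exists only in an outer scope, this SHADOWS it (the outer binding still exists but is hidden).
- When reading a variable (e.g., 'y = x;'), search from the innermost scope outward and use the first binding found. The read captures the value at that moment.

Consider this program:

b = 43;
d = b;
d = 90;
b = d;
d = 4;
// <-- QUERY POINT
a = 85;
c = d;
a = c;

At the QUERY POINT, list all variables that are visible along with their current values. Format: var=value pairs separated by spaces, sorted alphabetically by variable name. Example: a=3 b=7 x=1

Step 1: declare b=43 at depth 0
Step 2: declare d=(read b)=43 at depth 0
Step 3: declare d=90 at depth 0
Step 4: declare b=(read d)=90 at depth 0
Step 5: declare d=4 at depth 0
Visible at query point: b=90 d=4

Answer: b=90 d=4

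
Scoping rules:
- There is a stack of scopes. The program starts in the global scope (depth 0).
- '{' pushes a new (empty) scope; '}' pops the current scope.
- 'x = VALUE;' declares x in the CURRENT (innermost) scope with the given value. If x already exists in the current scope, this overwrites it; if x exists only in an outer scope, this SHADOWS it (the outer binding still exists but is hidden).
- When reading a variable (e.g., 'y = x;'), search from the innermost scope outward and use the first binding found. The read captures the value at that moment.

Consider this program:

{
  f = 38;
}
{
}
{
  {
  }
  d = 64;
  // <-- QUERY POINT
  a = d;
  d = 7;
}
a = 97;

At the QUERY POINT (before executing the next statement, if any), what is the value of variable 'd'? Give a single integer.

Step 1: enter scope (depth=1)
Step 2: declare f=38 at depth 1
Step 3: exit scope (depth=0)
Step 4: enter scope (depth=1)
Step 5: exit scope (depth=0)
Step 6: enter scope (depth=1)
Step 7: enter scope (depth=2)
Step 8: exit scope (depth=1)
Step 9: declare d=64 at depth 1
Visible at query point: d=64

Answer: 64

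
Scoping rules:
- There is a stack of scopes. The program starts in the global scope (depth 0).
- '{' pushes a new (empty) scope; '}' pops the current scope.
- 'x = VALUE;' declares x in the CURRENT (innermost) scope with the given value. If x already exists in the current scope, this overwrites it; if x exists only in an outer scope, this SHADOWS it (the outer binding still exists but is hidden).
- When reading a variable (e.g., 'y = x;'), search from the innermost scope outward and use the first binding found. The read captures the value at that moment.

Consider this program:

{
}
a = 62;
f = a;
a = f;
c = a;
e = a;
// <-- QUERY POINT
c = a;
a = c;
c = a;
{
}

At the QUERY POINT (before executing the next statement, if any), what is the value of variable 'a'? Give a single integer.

Answer: 62

Derivation:
Step 1: enter scope (depth=1)
Step 2: exit scope (depth=0)
Step 3: declare a=62 at depth 0
Step 4: declare f=(read a)=62 at depth 0
Step 5: declare a=(read f)=62 at depth 0
Step 6: declare c=(read a)=62 at depth 0
Step 7: declare e=(read a)=62 at depth 0
Visible at query point: a=62 c=62 e=62 f=62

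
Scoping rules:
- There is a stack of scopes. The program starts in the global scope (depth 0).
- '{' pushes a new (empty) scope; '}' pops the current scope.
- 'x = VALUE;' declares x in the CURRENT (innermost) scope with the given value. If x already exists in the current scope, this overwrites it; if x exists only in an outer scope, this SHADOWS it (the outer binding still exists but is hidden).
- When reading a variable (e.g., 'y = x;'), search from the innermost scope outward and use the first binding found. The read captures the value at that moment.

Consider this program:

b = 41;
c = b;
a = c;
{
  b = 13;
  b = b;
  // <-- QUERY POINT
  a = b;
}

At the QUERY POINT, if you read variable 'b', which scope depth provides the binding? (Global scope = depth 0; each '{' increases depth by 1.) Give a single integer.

Step 1: declare b=41 at depth 0
Step 2: declare c=(read b)=41 at depth 0
Step 3: declare a=(read c)=41 at depth 0
Step 4: enter scope (depth=1)
Step 5: declare b=13 at depth 1
Step 6: declare b=(read b)=13 at depth 1
Visible at query point: a=41 b=13 c=41

Answer: 1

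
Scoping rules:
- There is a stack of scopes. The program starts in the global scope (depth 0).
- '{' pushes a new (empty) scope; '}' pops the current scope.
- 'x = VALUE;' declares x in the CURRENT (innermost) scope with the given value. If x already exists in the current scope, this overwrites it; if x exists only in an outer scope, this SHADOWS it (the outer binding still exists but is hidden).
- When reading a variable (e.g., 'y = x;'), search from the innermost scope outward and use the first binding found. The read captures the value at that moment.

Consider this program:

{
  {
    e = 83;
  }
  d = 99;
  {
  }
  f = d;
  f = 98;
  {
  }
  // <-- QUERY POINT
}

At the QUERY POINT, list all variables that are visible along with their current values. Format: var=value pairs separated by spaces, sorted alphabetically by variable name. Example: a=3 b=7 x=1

Answer: d=99 f=98

Derivation:
Step 1: enter scope (depth=1)
Step 2: enter scope (depth=2)
Step 3: declare e=83 at depth 2
Step 4: exit scope (depth=1)
Step 5: declare d=99 at depth 1
Step 6: enter scope (depth=2)
Step 7: exit scope (depth=1)
Step 8: declare f=(read d)=99 at depth 1
Step 9: declare f=98 at depth 1
Step 10: enter scope (depth=2)
Step 11: exit scope (depth=1)
Visible at query point: d=99 f=98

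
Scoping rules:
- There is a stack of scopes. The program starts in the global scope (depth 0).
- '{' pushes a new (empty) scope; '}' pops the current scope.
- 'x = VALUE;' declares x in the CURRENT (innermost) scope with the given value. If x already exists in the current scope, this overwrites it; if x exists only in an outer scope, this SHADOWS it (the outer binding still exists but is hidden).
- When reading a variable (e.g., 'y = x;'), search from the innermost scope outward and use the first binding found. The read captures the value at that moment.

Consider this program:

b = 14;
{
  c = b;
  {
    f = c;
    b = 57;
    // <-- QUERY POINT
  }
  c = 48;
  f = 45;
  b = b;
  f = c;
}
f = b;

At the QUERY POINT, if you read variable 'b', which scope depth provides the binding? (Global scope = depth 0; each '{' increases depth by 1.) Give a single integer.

Step 1: declare b=14 at depth 0
Step 2: enter scope (depth=1)
Step 3: declare c=(read b)=14 at depth 1
Step 4: enter scope (depth=2)
Step 5: declare f=(read c)=14 at depth 2
Step 6: declare b=57 at depth 2
Visible at query point: b=57 c=14 f=14

Answer: 2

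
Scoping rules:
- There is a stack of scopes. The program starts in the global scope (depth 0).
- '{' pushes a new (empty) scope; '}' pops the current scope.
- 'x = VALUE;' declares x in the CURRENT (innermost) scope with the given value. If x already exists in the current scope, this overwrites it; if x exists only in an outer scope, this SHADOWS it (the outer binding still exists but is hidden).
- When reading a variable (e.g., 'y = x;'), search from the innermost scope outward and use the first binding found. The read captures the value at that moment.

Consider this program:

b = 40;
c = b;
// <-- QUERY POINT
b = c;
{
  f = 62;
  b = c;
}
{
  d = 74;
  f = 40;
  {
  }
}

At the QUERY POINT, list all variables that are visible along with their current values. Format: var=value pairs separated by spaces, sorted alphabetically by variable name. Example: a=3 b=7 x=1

Answer: b=40 c=40

Derivation:
Step 1: declare b=40 at depth 0
Step 2: declare c=(read b)=40 at depth 0
Visible at query point: b=40 c=40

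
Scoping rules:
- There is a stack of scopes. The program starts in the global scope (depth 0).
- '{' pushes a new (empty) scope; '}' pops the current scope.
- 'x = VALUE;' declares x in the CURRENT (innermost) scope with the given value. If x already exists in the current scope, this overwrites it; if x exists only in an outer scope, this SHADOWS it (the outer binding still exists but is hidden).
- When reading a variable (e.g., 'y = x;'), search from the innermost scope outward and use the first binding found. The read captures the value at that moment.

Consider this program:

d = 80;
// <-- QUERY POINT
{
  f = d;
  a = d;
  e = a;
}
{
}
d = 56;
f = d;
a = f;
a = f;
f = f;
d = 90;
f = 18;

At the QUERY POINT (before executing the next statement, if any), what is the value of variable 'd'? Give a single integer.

Answer: 80

Derivation:
Step 1: declare d=80 at depth 0
Visible at query point: d=80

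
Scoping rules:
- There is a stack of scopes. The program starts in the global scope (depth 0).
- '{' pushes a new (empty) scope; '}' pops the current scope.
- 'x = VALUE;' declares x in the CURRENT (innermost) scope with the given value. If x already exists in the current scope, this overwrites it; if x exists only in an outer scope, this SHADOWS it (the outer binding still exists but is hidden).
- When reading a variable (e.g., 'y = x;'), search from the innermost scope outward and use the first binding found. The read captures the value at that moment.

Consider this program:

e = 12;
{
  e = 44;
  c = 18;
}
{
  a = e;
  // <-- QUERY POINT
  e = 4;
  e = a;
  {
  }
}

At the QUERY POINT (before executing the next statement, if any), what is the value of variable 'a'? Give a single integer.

Answer: 12

Derivation:
Step 1: declare e=12 at depth 0
Step 2: enter scope (depth=1)
Step 3: declare e=44 at depth 1
Step 4: declare c=18 at depth 1
Step 5: exit scope (depth=0)
Step 6: enter scope (depth=1)
Step 7: declare a=(read e)=12 at depth 1
Visible at query point: a=12 e=12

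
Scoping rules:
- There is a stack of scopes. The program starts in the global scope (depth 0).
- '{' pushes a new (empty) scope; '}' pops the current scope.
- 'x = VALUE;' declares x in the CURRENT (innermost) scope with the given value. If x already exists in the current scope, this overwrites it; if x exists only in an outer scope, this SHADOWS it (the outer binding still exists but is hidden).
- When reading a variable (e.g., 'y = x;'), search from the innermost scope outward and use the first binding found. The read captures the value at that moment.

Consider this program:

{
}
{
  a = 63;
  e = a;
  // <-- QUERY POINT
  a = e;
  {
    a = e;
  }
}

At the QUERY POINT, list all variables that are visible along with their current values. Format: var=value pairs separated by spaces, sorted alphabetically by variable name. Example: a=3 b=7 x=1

Answer: a=63 e=63

Derivation:
Step 1: enter scope (depth=1)
Step 2: exit scope (depth=0)
Step 3: enter scope (depth=1)
Step 4: declare a=63 at depth 1
Step 5: declare e=(read a)=63 at depth 1
Visible at query point: a=63 e=63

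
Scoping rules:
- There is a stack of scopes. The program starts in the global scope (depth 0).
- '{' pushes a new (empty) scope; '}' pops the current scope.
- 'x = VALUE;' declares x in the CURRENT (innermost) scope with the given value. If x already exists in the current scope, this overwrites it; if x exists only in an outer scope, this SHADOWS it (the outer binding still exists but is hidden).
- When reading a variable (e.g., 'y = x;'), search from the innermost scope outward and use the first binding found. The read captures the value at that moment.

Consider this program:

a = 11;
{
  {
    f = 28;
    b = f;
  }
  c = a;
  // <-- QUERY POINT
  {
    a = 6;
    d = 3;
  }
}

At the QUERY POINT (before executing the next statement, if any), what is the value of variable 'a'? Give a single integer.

Step 1: declare a=11 at depth 0
Step 2: enter scope (depth=1)
Step 3: enter scope (depth=2)
Step 4: declare f=28 at depth 2
Step 5: declare b=(read f)=28 at depth 2
Step 6: exit scope (depth=1)
Step 7: declare c=(read a)=11 at depth 1
Visible at query point: a=11 c=11

Answer: 11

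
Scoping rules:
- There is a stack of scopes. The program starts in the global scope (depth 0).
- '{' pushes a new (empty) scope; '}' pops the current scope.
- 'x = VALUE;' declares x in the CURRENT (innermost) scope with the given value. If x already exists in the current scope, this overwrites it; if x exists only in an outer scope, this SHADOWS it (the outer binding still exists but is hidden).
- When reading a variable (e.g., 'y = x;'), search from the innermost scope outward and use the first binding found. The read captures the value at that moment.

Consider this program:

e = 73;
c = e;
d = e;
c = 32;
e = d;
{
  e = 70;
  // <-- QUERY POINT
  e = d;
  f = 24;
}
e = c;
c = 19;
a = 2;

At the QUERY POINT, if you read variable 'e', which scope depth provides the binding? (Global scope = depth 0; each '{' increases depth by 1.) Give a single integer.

Answer: 1

Derivation:
Step 1: declare e=73 at depth 0
Step 2: declare c=(read e)=73 at depth 0
Step 3: declare d=(read e)=73 at depth 0
Step 4: declare c=32 at depth 0
Step 5: declare e=(read d)=73 at depth 0
Step 6: enter scope (depth=1)
Step 7: declare e=70 at depth 1
Visible at query point: c=32 d=73 e=70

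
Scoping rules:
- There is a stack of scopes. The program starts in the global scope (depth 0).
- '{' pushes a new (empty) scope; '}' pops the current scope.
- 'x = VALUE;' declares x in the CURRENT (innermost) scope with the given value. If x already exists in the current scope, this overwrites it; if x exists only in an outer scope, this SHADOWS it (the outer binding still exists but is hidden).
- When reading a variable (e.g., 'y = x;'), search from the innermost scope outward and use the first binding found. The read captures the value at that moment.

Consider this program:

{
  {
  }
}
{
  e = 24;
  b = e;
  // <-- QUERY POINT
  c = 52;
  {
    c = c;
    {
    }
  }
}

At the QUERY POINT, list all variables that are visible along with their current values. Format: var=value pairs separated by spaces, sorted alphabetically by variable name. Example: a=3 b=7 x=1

Step 1: enter scope (depth=1)
Step 2: enter scope (depth=2)
Step 3: exit scope (depth=1)
Step 4: exit scope (depth=0)
Step 5: enter scope (depth=1)
Step 6: declare e=24 at depth 1
Step 7: declare b=(read e)=24 at depth 1
Visible at query point: b=24 e=24

Answer: b=24 e=24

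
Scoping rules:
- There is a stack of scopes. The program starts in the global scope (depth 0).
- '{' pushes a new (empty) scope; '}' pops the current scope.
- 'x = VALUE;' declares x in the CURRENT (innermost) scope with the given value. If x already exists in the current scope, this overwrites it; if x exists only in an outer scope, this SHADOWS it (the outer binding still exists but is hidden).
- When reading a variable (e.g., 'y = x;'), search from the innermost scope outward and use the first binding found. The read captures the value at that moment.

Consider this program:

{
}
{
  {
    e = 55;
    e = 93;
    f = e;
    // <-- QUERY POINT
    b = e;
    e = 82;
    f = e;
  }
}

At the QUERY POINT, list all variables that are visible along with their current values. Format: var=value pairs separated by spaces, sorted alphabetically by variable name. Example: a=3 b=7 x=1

Step 1: enter scope (depth=1)
Step 2: exit scope (depth=0)
Step 3: enter scope (depth=1)
Step 4: enter scope (depth=2)
Step 5: declare e=55 at depth 2
Step 6: declare e=93 at depth 2
Step 7: declare f=(read e)=93 at depth 2
Visible at query point: e=93 f=93

Answer: e=93 f=93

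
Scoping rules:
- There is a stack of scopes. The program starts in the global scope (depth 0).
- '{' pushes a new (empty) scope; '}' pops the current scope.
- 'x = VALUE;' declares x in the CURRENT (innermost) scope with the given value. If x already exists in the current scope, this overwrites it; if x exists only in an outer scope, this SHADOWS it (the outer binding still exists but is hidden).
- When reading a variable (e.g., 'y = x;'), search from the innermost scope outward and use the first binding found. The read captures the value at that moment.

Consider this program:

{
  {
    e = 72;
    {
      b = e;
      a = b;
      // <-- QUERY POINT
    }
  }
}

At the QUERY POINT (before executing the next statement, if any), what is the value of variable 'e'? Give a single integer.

Answer: 72

Derivation:
Step 1: enter scope (depth=1)
Step 2: enter scope (depth=2)
Step 3: declare e=72 at depth 2
Step 4: enter scope (depth=3)
Step 5: declare b=(read e)=72 at depth 3
Step 6: declare a=(read b)=72 at depth 3
Visible at query point: a=72 b=72 e=72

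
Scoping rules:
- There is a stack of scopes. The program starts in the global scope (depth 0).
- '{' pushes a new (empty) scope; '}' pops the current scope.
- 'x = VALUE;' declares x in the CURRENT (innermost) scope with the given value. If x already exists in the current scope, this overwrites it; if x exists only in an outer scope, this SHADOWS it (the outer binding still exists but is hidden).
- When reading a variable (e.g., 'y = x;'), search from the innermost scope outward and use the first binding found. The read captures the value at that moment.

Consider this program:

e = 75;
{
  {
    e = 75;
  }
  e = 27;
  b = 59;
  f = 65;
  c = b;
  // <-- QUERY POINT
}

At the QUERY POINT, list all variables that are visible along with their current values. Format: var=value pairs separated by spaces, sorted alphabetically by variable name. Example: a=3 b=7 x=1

Step 1: declare e=75 at depth 0
Step 2: enter scope (depth=1)
Step 3: enter scope (depth=2)
Step 4: declare e=75 at depth 2
Step 5: exit scope (depth=1)
Step 6: declare e=27 at depth 1
Step 7: declare b=59 at depth 1
Step 8: declare f=65 at depth 1
Step 9: declare c=(read b)=59 at depth 1
Visible at query point: b=59 c=59 e=27 f=65

Answer: b=59 c=59 e=27 f=65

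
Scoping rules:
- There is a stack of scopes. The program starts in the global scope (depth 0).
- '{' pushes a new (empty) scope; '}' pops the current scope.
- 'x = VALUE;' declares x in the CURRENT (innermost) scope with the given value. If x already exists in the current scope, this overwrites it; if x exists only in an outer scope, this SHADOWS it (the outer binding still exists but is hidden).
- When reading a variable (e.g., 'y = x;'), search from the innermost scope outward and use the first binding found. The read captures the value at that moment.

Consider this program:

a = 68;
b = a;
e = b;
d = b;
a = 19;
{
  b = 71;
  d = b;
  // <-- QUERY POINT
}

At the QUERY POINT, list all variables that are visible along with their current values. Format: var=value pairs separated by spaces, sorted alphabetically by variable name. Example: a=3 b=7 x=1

Step 1: declare a=68 at depth 0
Step 2: declare b=(read a)=68 at depth 0
Step 3: declare e=(read b)=68 at depth 0
Step 4: declare d=(read b)=68 at depth 0
Step 5: declare a=19 at depth 0
Step 6: enter scope (depth=1)
Step 7: declare b=71 at depth 1
Step 8: declare d=(read b)=71 at depth 1
Visible at query point: a=19 b=71 d=71 e=68

Answer: a=19 b=71 d=71 e=68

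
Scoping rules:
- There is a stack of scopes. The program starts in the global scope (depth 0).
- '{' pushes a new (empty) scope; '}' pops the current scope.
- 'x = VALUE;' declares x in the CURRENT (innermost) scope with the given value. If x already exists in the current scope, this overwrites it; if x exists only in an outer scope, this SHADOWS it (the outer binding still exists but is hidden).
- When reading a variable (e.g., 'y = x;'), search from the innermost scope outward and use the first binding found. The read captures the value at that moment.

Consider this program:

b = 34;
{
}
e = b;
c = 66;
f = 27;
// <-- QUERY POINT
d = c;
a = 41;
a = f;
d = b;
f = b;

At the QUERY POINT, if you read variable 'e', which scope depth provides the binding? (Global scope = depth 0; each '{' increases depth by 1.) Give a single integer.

Answer: 0

Derivation:
Step 1: declare b=34 at depth 0
Step 2: enter scope (depth=1)
Step 3: exit scope (depth=0)
Step 4: declare e=(read b)=34 at depth 0
Step 5: declare c=66 at depth 0
Step 6: declare f=27 at depth 0
Visible at query point: b=34 c=66 e=34 f=27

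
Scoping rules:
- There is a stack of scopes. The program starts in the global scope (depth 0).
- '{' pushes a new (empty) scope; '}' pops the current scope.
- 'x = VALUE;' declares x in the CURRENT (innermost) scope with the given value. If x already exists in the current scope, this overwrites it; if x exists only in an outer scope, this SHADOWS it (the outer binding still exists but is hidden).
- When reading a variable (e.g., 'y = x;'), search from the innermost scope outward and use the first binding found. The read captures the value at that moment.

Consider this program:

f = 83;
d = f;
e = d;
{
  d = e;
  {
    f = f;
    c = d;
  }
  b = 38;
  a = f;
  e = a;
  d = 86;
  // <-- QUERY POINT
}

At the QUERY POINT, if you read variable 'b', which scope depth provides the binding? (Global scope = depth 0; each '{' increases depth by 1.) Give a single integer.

Step 1: declare f=83 at depth 0
Step 2: declare d=(read f)=83 at depth 0
Step 3: declare e=(read d)=83 at depth 0
Step 4: enter scope (depth=1)
Step 5: declare d=(read e)=83 at depth 1
Step 6: enter scope (depth=2)
Step 7: declare f=(read f)=83 at depth 2
Step 8: declare c=(read d)=83 at depth 2
Step 9: exit scope (depth=1)
Step 10: declare b=38 at depth 1
Step 11: declare a=(read f)=83 at depth 1
Step 12: declare e=(read a)=83 at depth 1
Step 13: declare d=86 at depth 1
Visible at query point: a=83 b=38 d=86 e=83 f=83

Answer: 1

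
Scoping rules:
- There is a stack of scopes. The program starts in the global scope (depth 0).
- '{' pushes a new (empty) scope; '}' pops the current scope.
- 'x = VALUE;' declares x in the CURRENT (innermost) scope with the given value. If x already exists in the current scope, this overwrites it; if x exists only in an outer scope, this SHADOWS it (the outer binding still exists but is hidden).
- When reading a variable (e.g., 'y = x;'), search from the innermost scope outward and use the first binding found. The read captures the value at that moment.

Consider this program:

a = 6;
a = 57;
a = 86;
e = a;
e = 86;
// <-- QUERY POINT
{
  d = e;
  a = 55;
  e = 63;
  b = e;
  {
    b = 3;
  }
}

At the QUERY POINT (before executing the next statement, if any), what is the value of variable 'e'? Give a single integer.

Answer: 86

Derivation:
Step 1: declare a=6 at depth 0
Step 2: declare a=57 at depth 0
Step 3: declare a=86 at depth 0
Step 4: declare e=(read a)=86 at depth 0
Step 5: declare e=86 at depth 0
Visible at query point: a=86 e=86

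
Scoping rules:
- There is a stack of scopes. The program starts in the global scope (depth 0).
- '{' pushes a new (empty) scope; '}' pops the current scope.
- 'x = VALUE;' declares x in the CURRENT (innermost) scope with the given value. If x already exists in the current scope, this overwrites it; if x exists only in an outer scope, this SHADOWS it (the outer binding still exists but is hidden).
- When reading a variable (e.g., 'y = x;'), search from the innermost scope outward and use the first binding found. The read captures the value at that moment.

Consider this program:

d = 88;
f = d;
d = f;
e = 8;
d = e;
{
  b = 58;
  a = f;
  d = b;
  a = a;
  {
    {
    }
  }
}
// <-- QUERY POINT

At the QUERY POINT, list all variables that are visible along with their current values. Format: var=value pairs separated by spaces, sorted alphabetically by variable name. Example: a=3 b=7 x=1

Answer: d=8 e=8 f=88

Derivation:
Step 1: declare d=88 at depth 0
Step 2: declare f=(read d)=88 at depth 0
Step 3: declare d=(read f)=88 at depth 0
Step 4: declare e=8 at depth 0
Step 5: declare d=(read e)=8 at depth 0
Step 6: enter scope (depth=1)
Step 7: declare b=58 at depth 1
Step 8: declare a=(read f)=88 at depth 1
Step 9: declare d=(read b)=58 at depth 1
Step 10: declare a=(read a)=88 at depth 1
Step 11: enter scope (depth=2)
Step 12: enter scope (depth=3)
Step 13: exit scope (depth=2)
Step 14: exit scope (depth=1)
Step 15: exit scope (depth=0)
Visible at query point: d=8 e=8 f=88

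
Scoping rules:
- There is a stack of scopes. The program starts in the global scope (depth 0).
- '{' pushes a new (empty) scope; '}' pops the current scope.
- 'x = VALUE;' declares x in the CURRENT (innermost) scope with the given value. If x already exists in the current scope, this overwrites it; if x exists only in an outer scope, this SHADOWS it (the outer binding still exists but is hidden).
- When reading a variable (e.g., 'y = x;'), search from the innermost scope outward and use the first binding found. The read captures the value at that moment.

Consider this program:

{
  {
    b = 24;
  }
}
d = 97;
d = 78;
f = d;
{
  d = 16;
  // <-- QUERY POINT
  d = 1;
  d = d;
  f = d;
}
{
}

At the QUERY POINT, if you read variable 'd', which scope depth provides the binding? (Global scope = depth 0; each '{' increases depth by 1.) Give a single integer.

Step 1: enter scope (depth=1)
Step 2: enter scope (depth=2)
Step 3: declare b=24 at depth 2
Step 4: exit scope (depth=1)
Step 5: exit scope (depth=0)
Step 6: declare d=97 at depth 0
Step 7: declare d=78 at depth 0
Step 8: declare f=(read d)=78 at depth 0
Step 9: enter scope (depth=1)
Step 10: declare d=16 at depth 1
Visible at query point: d=16 f=78

Answer: 1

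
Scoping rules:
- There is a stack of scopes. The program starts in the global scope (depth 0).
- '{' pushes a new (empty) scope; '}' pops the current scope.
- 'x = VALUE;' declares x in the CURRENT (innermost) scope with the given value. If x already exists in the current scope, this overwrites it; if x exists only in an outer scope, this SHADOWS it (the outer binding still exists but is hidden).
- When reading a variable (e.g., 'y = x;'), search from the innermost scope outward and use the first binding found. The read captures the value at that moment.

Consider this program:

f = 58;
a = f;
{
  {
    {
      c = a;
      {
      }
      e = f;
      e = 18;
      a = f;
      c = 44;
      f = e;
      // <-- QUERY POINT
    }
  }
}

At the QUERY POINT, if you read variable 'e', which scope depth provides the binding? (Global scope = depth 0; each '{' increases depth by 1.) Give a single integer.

Step 1: declare f=58 at depth 0
Step 2: declare a=(read f)=58 at depth 0
Step 3: enter scope (depth=1)
Step 4: enter scope (depth=2)
Step 5: enter scope (depth=3)
Step 6: declare c=(read a)=58 at depth 3
Step 7: enter scope (depth=4)
Step 8: exit scope (depth=3)
Step 9: declare e=(read f)=58 at depth 3
Step 10: declare e=18 at depth 3
Step 11: declare a=(read f)=58 at depth 3
Step 12: declare c=44 at depth 3
Step 13: declare f=(read e)=18 at depth 3
Visible at query point: a=58 c=44 e=18 f=18

Answer: 3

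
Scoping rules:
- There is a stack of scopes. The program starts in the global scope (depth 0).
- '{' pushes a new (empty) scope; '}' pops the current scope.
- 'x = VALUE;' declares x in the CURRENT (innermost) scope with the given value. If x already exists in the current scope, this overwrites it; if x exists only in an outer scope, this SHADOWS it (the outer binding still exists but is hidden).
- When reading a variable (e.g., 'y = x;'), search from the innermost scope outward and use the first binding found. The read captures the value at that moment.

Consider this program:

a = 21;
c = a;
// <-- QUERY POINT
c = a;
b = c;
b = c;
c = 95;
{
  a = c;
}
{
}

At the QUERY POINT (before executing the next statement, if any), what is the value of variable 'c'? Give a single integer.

Step 1: declare a=21 at depth 0
Step 2: declare c=(read a)=21 at depth 0
Visible at query point: a=21 c=21

Answer: 21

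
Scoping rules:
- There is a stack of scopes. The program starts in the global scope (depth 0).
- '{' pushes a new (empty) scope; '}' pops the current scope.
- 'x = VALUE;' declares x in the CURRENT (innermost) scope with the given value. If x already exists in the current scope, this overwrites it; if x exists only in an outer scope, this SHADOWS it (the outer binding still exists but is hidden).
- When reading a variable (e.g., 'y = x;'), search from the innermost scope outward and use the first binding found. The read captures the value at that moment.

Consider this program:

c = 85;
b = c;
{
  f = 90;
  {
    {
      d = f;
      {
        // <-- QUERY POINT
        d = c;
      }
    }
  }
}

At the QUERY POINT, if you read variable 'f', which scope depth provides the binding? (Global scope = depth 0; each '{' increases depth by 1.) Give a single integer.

Step 1: declare c=85 at depth 0
Step 2: declare b=(read c)=85 at depth 0
Step 3: enter scope (depth=1)
Step 4: declare f=90 at depth 1
Step 5: enter scope (depth=2)
Step 6: enter scope (depth=3)
Step 7: declare d=(read f)=90 at depth 3
Step 8: enter scope (depth=4)
Visible at query point: b=85 c=85 d=90 f=90

Answer: 1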